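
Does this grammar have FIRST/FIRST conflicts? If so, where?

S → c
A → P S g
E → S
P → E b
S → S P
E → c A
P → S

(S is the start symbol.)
Yes. S → c / S → S P on { 'c' }; E → S / E → c A on { 'c' }; P → E b / P → S on { 'c' }

FIRST sets of the non-terminals at (or reachable through a nullable prefix from) the front of some alternative:
  FIRST(S) = { 'c' }
  FIRST(E) = { 'c' }

Productions for S:
  S → c: FIRST = { 'c' }
  S → S P: FIRST = { 'c' }
Productions for E:
  E → S: FIRST = { 'c' }
  E → c A: FIRST = { 'c' }
Productions for P:
  P → E b: FIRST = { 'c' }
  P → S: FIRST = { 'c' }
A has only one production, so no FIRST/FIRST conflict is possible there.

Conflict for S: S → c and S → S P
  Overlap: { 'c' }
Conflict for E: E → S and E → c A
  Overlap: { 'c' }
Conflict for P: P → E b and P → S
  Overlap: { 'c' }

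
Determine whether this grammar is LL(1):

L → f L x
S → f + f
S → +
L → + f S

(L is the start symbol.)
A grammar is LL(1) if for each non-terminal N with multiple productions, the predict sets of those productions are pairwise disjoint, where PREDICT(N → α) = (FIRST(α) \ {ε}) ∪ (FOLLOW(N) if α ⇒* ε).

For L:
  PREDICT(L → f L x) = { 'f' }
  PREDICT(L → '+' f S) = { '+' }
For S:
  PREDICT(S → f '+' f) = { 'f' }
  PREDICT(S → '+') = { '+' }

All predict sets are disjoint. The grammar IS LL(1).

Answer: Yes, the grammar is LL(1).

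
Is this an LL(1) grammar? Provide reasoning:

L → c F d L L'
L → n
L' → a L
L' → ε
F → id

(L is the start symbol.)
No. Predict set conflict for L': { 'a' }

Relevant sets:
  FOLLOW(L') = { $, 'a' }

For L:
  PREDICT(L → c F d L L') = { 'c' }
  PREDICT(L → n) = { 'n' }
For L':
  PREDICT(L' → a L) = { 'a' }
  PREDICT(L' → ε) = { $, 'a' }
F has a single production, so nothing to check there.

Conflict found: Predict set conflict for L': { 'a' }
The grammar is NOT LL(1).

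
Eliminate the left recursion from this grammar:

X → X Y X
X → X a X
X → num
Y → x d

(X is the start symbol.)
X → num X'
X' → Y X X'
X' → a X X'
X' → ε
Y → x d

X is directly left-recursive. The standard transformation for
  A → A α₁ | ... | A α_m | β₁ | ... | β_n
is
  A  → β₁ A' | ... | β_n A'
  A' → α₁ A' | ... | α_m A' | ε

X → num becomes X → num X'
X → X Y X becomes X' → Y X X'
X → X a X becomes X' → a X X'
Add X' → ε

Productions for other non-terminals are unchanged:
  Y → x d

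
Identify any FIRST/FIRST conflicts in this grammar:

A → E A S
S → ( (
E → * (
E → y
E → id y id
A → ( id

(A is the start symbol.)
No FIRST/FIRST conflicts.

A FIRST/FIRST conflict occurs when two productions N → α and N → β for the same non-terminal have FIRST(α) ∩ FIRST(β) ≠ ∅ (with ε ∈ FIRST of a nullable right-hand side, so two nullable alternatives also conflict).

FIRST sets of the non-terminals at (or reachable through a nullable prefix from) the front of some alternative:
  FIRST(E) = { '*', 'id', 'y' }

Productions for A:
  A → E A S: FIRST = { '*', 'id', 'y' }
  A → ( id: FIRST = { '(' }
Productions for E:
  E → * (: FIRST = { '*' }
  E → y: FIRST = { 'y' }
  E → id y id: FIRST = { 'id' }
S has only one production, so no FIRST/FIRST conflict is possible there.

All alternatives of each non-terminal have pairwise disjoint FIRST sets.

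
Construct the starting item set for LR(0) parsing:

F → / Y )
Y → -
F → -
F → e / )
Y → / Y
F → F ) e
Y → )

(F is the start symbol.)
First, augment the grammar with F' → F
I₀ = CLOSURE({ [F' → . F] }):
  [F' → . F] has the dot before F: add [F → . / Y )], [F → . -], [F → . e / )], [F → . F ) e]
No further items can be added.

I₀ = { [F → . -], [F → . / Y )], [F → . F ) e], [F → . e / )], [F' → . F] }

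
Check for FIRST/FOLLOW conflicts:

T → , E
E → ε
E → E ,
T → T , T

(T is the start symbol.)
Yes. E → E ',' with FOLLOW(E) on { ',' }

A FIRST/FOLLOW conflict occurs when a non-terminal N has a nullable alternative N → β (β ⇒* ε) and another alternative N → α with FIRST(α) ∩ FOLLOW(N) ≠ ∅: on such a lookahead the parser cannot decide between expanding α and letting N vanish via β.

Nullable non-terminals: E.
FIRST sets used below: FIRST(E) = { ',', ε }

E: nullable alternative(s) E → ε; FOLLOW(E) = { $, ',' }
  E → ε: FIRST \ {ε} = { } — this is the only nullable alternative, skip
  E → E ,: FIRST \ {ε} = { ',' } — overlaps FOLLOW(E) on { ',' }: CONFLICT

T has no nullable alternative, so no FIRST/FOLLOW check is needed there.

So the grammar has 1 FIRST/FOLLOW conflict (marked CONFLICT above).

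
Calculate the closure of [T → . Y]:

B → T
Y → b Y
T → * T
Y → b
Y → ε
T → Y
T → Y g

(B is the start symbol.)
Start with: [T → . Y]
  [T → . Y] has the dot before Y: add [Y → . b Y], [Y → . b], [Y → .]
No further items can be added.

CLOSURE = { [T → . Y], [Y → . b Y], [Y → . b], [Y → .] }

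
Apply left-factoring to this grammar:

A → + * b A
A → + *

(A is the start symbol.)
Left-factoring transforms A → αβ₁ | αβ₂ into A → αA' and A' → β₁ | β₂
(α is the longest common prefix among the alternatives). Repeat until
no nonterminal has two alternatives with a common prefix.

Round 1: A has alternatives sharing prefix '+ *'. Introduce A': A → + * A'
  Add: A' → b A
  Add: A' → ε

No remaining common prefixes — done.

Resulting grammar:
A → + * A'
A' → b A
A' → ε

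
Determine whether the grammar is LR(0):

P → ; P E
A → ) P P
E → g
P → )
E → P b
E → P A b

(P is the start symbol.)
A grammar is LR(0) if no state in the canonical LR(0) collection has:
  - both a shift item (dot before a terminal) and a complete item (shift-reduce conflict), or
  - two or more complete items (reduce-reduce conflict; the accept item [P' → P .] counts as a complete item here).

Augment with P' → P and build the canonical LR(0) collection (I0 = CLOSURE({[P' → . P]}), then GOTO on every symbol after a dot until no new states appear). It has 14 states:
  I0: { [P → . )], [P → . ; P E], [P' → . P] }  — shift
  I1: { [P → ) .] }  — reduce
  I2: { [P → . )], [P → . ; P E], [P → ; . P E] }  — shift
  I3: { [P' → P .] }  — accept
  I4: { [E → . P A b], [E → . P b], [E → . g], [P → . )], [P → . ; P E], [P → ; P . E] }  — shift
  I5: { [P → ; P E .] }  — reduce
  I6: { [A → . ) P P], [E → P . A b], [E → P . b] }  — shift
  I7: { [E → g .] }  — reduce
  I8: { [A → ) . P P], [P → . )], [P → . ; P E] }  — shift
  I9: { [E → P A . b] }  — shift
  I10: { [E → P b .] }  — reduce
  I11: { [E → P A b .] }  — reduce
  I12: { [A → ) P . P], [P → . )], [P → . ; P E] }  — shift
  I13: { [A → ) P P .] }  — reduce

Every state is either a pure shift/goto state or contains exactly one complete item and nothing to shift — no conflicts. The grammar is LR(0).

Answer: Yes, the grammar is LR(0)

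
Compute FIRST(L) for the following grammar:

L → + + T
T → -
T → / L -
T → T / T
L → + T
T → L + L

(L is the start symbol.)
{ '+' }

From L → + + T:
  - '+' is a terminal: add '+' and stop
From L → + T:
  - '+' is a terminal: add '+' and stop

Collecting: FIRST(L) = { '+' }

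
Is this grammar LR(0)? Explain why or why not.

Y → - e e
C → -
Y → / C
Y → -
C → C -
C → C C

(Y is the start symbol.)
Augment with Y' → Y and build the canonical LR(0) collection (I0 = CLOSURE({[Y' → . Y]}), then GOTO on every symbol after a dot until no new states appear). It has 10 states:
  I0: { [Y → . - e e], [Y → . -], [Y → . / C], [Y' → . Y] }  — shift
  I1: { [Y → - . e e], [Y → - .] }  — shift, reduce
  I2: { [C → . -], [C → . C -], [C → . C C], [Y → / . C] }  — shift
  I3: { [Y' → Y .] }  — accept
  I4: { [C → - .] }  — reduce
  I5: { [C → . -], [C → . C -], [C → . C C], [C → C . -], [C → C . C], [Y → / C .] }  — shift, reduce
  I6: { [C → - .], [C → C - .] }  — 2 reduces
  I7: { [C → . -], [C → . C -], [C → . C C], [C → C . -], [C → C . C], [C → C C .] }  — shift, reduce
  I8: { [Y → - e . e] }  — shift
  I9: { [Y → - e e .] }  — reduce

Conflict in state I1:
  Shift-reduce conflict between [Y → - .] and [Y → - . e e]
So the grammar is NOT LR(0).

Answer: No. Shift-reduce conflict between [Y → - .] and [Y → - . e e]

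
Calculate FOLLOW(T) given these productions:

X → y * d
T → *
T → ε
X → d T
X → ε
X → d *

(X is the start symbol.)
{ $ }

To compute FOLLOW(T), find every occurrence of T on a right-hand side N → α T β: add FIRST(β) \ {ε}, and if β is empty or nullable also add FOLLOW(N). Iterate to a fixed point.

In X → d T: T is at the end, add FOLLOW(X)

The FOLLOW sets referred to above (computed the same way, to a fixed point):
  FOLLOW(X) = { $ }

Taking the union: FOLLOW(T) = { $ }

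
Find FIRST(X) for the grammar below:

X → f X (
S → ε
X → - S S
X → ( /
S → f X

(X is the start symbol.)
To compute FIRST(X), examine every production with X on the left-hand side, reading each right-hand side left to right until a non-nullable symbol is reached.

From X → f X (:
  - f is a terminal: add 'f' and stop
From X → - S S:
  - '-' is a terminal: add '-' and stop
From X → ( /:
  - '(' is a terminal: add '(' and stop

Collecting: FIRST(X) = { '(', '-', 'f' }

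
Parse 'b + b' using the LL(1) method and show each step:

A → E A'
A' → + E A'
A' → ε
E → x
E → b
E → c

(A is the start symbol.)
LL(1) parsing maintains a stack (initially the start symbol over $) and the input. At each step: if the stack top is a terminal, match it against the current input token; if it is a non-terminal N, replace it with the RHS of M[N, lookahead] (the unique production whose predict set contains the lookahead).

Stack is shown with the top on the left.

Stack     Input    Action
-------------------------
A $       b + b $  output A → E A'
E A' $    b + b $  output E → b
b A' $    b + b $  match 'b'
A' $      + b $    output A' → + E A'
+ E A' $  + b $    match '+'
E A' $    b $      output E → b
b A' $    b $      match 'b'
A' $      $        output A' → ε
$         $        accept

The string is accepted.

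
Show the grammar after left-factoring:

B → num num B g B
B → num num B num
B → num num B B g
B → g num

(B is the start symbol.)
Left-factoring transforms A → αβ₁ | αβ₂ into A → αA' and A' → β₁ | β₂
(α is the longest common prefix among the alternatives). Repeat until
no nonterminal has two alternatives with a common prefix.

Round 1: B has alternatives sharing prefix 'num num B'. Introduce B': B → num num B B'
  Add: B' → g B
  Add: B' → num
  Add: B' → B g

No remaining common prefixes — done.

Resulting grammar:
B → num num B B'
B' → g B
B' → num
B' → B g
B → g num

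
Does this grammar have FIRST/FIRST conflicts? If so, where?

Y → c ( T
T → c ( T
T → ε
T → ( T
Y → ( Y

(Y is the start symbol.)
No FIRST/FIRST conflicts.

A FIRST/FIRST conflict occurs when two productions N → α and N → β for the same non-terminal have FIRST(α) ∩ FIRST(β) ≠ ∅ (with ε ∈ FIRST of a nullable right-hand side, so two nullable alternatives also conflict).

Productions for Y:
  Y → c ( T: FIRST = { 'c' }
  Y → ( Y: FIRST = { '(' }
Productions for T:
  T → c ( T: FIRST = { 'c' }
  T → ε: FIRST = { ε }
  T → ( T: FIRST = { '(' }

All alternatives of each non-terminal have pairwise disjoint FIRST sets.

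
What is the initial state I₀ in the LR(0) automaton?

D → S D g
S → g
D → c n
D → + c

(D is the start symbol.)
First, augment the grammar with D' → D
I₀ = CLOSURE({ [D' → . D] }):
  [D' → . D] has the dot before D: add [D → . S D g], [D → . c n], [D → . + c]
  [D → . S D g] has the dot before S: add [S → . g]
No further items can be added.

I₀ = { [D → . + c], [D → . S D g], [D → . c n], [D' → . D], [S → . g] }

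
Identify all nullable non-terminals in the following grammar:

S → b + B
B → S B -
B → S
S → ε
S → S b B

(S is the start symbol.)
{ 'B', 'S' }

ε-productions: S → ε
So S is immediately nullable.
B → S: every symbol on the right is nullable, so B is nullable too.
Every non-terminal is now nullable.
Nullable = { 'B', 'S' }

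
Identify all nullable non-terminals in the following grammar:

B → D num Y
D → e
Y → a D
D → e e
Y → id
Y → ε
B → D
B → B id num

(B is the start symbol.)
ε-productions: Y → ε
So Y is immediately nullable.
No further non-terminal can be added: every production for the remaining non-terminals contains a terminal or a non-nullable non-terminal.
Nullable = { 'Y' }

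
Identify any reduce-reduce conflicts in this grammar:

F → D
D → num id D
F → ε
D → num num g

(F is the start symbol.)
A reduce-reduce conflict occurs when an LR(0) state has two complete items [A → α .] and [B → β .] — both call for a reduction, and with no lookahead the parser cannot choose between them.

Augment with F' → F and build the canonical LR(0) collection (I0 = CLOSURE({[F' → . F]}), then GOTO on every symbol after a dot until no new states appear). It has 8 states:
  I0: { [D → . num id D], [D → . num num g], [F → . D], [F → .], [F' → . F] }  — shift, reduce
  I1: { [F → D .] }  — reduce
  I2: { [F' → F .] }  — accept
  I3: { [D → num . id D], [D → num . num g] }  — shift
  I4: { [D → . num id D], [D → . num num g], [D → num id . D] }  — shift
  I5: { [D → num num . g] }  — shift
  I6: { [D → num num g .] }  — reduce
  I7: { [D → num id D .] }  — reduce

No state contains more than one complete item.

Answer: No reduce-reduce conflicts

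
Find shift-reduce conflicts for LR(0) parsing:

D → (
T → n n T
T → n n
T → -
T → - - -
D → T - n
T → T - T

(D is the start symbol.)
Augment with D' → D and build the canonical LR(0) collection (I0 = CLOSURE({[D' → . D]}), then GOTO on every symbol after a dot until no new states appear). It has 14 states:
  I0: { [D → . (], [D → . T - n], [D' → . D], [T → . - - -], [T → . -], [T → . T - T], [T → . n n T], [T → . n n] }  — shift
  I1: { [D → ( .] }  — reduce
  I2: { [T → - . - -], [T → - .] }  — shift, reduce
  I3: { [D' → D .] }  — accept
  I4: { [D → T . - n], [T → T . - T] }  — shift
  I5: { [T → n . n T], [T → n . n] }  — shift
  I6: { [T → . - - -], [T → . -], [T → . T - T], [T → . n n T], [T → . n n], [T → n n . T], [T → n n .] }  — shift, reduce
  I7: { [T → T . - T], [T → n n T .] }  — shift, reduce
  I8: { [T → . - - -], [T → . -], [T → . T - T], [T → . n n T], [T → . n n], [T → T - . T] }  — shift
  I9: { [T → T - T .], [T → T . - T] }  — shift, reduce
  I10: { [D → T - . n], [T → . - - -], [T → . -], [T → . T - T], [T → . n n T], [T → . n n], [T → T - . T] }  — shift
  I11: { [D → T - n .], [T → n . n T], [T → n . n] }  — shift, reduce
  I12: { [T → - - . -] }  — shift
  I13: { [T → - - - .] }  — reduce

I2 contains reduce item [T → - .] and shift item [T → - . - -] — shift-reduce conflict.
I6 contains reduce item [T → n n .] and shift items [T → . -], [T → . - - -], [T → . n n], [T → . n n T] — shift-reduce conflict.
I7 contains reduce item [T → n n T .] and shift item [T → T . - T] — shift-reduce conflict.
I9 contains reduce item [T → T - T .] and shift item [T → T . - T] — shift-reduce conflict.
I11 contains reduce item [D → T - n .] and shift items [T → n . n], [T → n . n T] — shift-reduce conflict.

Answer: Yes — I2: [T → - .] vs [T → - . - -]; I6: [T → n n .] vs [T → . -]; I7: [T → n n T .] vs [T → T . - T]; I9: [T → T - T .] vs [T → T . - T]; I11: [D → T - n .] vs [T → n . n]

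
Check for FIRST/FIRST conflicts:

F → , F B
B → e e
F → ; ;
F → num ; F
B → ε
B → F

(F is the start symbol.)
A FIRST/FIRST conflict occurs when two productions N → α and N → β for the same non-terminal have FIRST(α) ∩ FIRST(β) ≠ ∅ (with ε ∈ FIRST of a nullable right-hand side, so two nullable alternatives also conflict).

FIRST sets of the non-terminals at (or reachable through a nullable prefix from) the front of some alternative:
  FIRST(F) = { ',', ';', 'num' }

Productions for F:
  F → , F B: FIRST = { ',' }
  F → ; ;: FIRST = { ';' }
  F → num ; F: FIRST = { 'num' }
Productions for B:
  B → e e: FIRST = { 'e' }
  B → ε: FIRST = { ε }
  B → F: FIRST = { ',', ';', 'num' }

All alternatives of each non-terminal have pairwise disjoint FIRST sets.

Answer: No FIRST/FIRST conflicts.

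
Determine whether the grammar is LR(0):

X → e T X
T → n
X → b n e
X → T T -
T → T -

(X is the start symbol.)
No. Reduce-reduce conflict: [T → T - .] and [X → T T - .]

A grammar is LR(0) if no state in the canonical LR(0) collection has:
  - both a shift item (dot before a terminal) and a complete item (shift-reduce conflict), or
  - two or more complete items (reduce-reduce conflict; the accept item [X' → X .] counts as a complete item here).

Augment with X' → X and build the canonical LR(0) collection (I0 = CLOSURE({[X' → . X]}), then GOTO on every symbol after a dot until no new states appear). It has 13 states:
  I0: { [T → . T -], [T → . n], [X → . T T -], [X → . b n e], [X → . e T X], [X' → . X] }  — shift
  I1: { [T → . T -], [T → . n], [T → T . -], [X → T . T -] }  — shift
  I2: { [X' → X .] }  — accept
  I3: { [X → b . n e] }  — shift
  I4: { [T → . T -], [T → . n], [X → e . T X] }  — shift
  I5: { [T → n .] }  — reduce
  I6: { [T → . T -], [T → . n], [T → T . -], [X → . T T -], [X → . b n e], [X → . e T X], [X → e T . X] }  — shift
  I7: { [T → T - .] }  — reduce
  I8: { [X → e T X .] }  — reduce
  I9: { [X → b n . e] }  — shift
  I10: { [X → b n e .] }  — reduce
  I11: { [T → T . -], [X → T T . -] }  — shift
  I12: { [T → T - .], [X → T T - .] }  — 2 reduces

Conflict in state I12:
  Reduce-reduce conflict: [T → T - .] and [X → T T - .]
So the grammar is NOT LR(0).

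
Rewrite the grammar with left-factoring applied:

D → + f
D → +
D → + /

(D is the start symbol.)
D → + D'
D' → f
D' → ε
D' → /

Left-factoring transforms A → αβ₁ | αβ₂ into A → αA' and A' → β₁ | β₂
(α is the longest common prefix among the alternatives). Repeat until
no nonterminal has two alternatives with a common prefix.

Round 1: D has alternatives sharing prefix '+'. Introduce D': D → + D'
  Add: D' → f
  Add: D' → ε
  Add: D' → /

No remaining common prefixes — done.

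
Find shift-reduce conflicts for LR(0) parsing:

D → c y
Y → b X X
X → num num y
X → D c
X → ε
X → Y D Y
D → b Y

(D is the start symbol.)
Augment with D' → D and build the canonical LR(0) collection (I0 = CLOSURE({[D' → . D]}), then GOTO on every symbol after a dot until no new states appear). It has 19 states:
  I0: { [D → . b Y], [D → . c y], [D' → . D] }  — shift
  I1: { [D' → D .] }  — accept
  I2: { [D → b . Y], [Y → . b X X] }  — shift
  I3: { [D → c . y] }  — shift
  I4: { [D → c y .] }  — reduce
  I5: { [D → b Y .] }  — reduce
  I6: { [D → . b Y], [D → . c y], [X → . D c], [X → . Y D Y], [X → . num num y], [X → .], [Y → . b X X], [Y → b . X X] }  — shift, reduce
  I7: { [X → D . c] }  — shift
  I8: { [D → . b Y], [D → . c y], [X → . D c], [X → . Y D Y], [X → . num num y], [X → .], [Y → . b X X], [Y → b X . X] }  — shift, reduce
  I9: { [D → . b Y], [D → . c y], [X → Y . D Y] }  — shift
  I10: { [D → . b Y], [D → . c y], [D → b . Y], [X → . D c], [X → . Y D Y], [X → . num num y], [X → .], [Y → . b X X], [Y → b . X X] }  — shift, reduce
  I11: { [X → num . num y] }  — shift
  I12: { [X → num num . y] }  — shift
  I13: { [X → num num y .] }  — reduce
  I14: { [D → . b Y], [D → . c y], [D → b Y .], [X → Y . D Y] }  — shift, reduce
  I15: { [X → Y D . Y], [Y → . b X X] }  — shift
  I16: { [X → Y D Y .] }  — reduce
  I17: { [Y → b X X .] }  — reduce
  I18: { [X → D c .] }  — reduce

I6 contains reduce item [X → .] and shift items [D → . b Y], [D → . c y], [X → . num num y], [Y → . b X X] — shift-reduce conflict.
I8 contains reduce item [X → .] and shift items [D → . b Y], [D → . c y], [X → . num num y], [Y → . b X X] — shift-reduce conflict.
I10 contains reduce item [X → .] and shift items [D → . b Y], [D → . c y], [X → . num num y], [Y → . b X X] — shift-reduce conflict.
I14 contains reduce item [D → b Y .] and shift items [D → . b Y], [D → . c y] — shift-reduce conflict.

Answer: Yes — I6: [X → .] vs [D → . b Y]; I8: [X → .] vs [D → . b Y]; I10: [X → .] vs [D → . b Y]; I14: [D → b Y .] vs [D → . b Y]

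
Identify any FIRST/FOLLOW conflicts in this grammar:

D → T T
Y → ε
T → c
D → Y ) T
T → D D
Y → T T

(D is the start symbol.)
Yes. Y → T T with FOLLOW(Y) on { ')' }

A FIRST/FOLLOW conflict occurs when a non-terminal N has a nullable alternative N → β (β ⇒* ε) and another alternative N → α with FIRST(α) ∩ FOLLOW(N) ≠ ∅: on such a lookahead the parser cannot decide between expanding α and letting N vanish via β.

Nullable non-terminals: Y.
FIRST sets used below: FIRST(T) = { ')', 'c' }

Y: nullable alternative(s) Y → ε; FOLLOW(Y) = { ')' }
  Y → ε: FIRST \ {ε} = { } — this is the only nullable alternative, skip
  Y → T T: FIRST \ {ε} = { ')', 'c' } — overlaps FOLLOW(Y) on { ')' }: CONFLICT

D, T have no nullable alternative, so no FIRST/FOLLOW check is needed there.

So the grammar has 1 FIRST/FOLLOW conflict (marked CONFLICT above).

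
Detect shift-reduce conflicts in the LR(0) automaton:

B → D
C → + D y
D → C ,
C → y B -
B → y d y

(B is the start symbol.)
No shift-reduce conflicts

A shift-reduce conflict occurs when an LR(0) state has both:
  - a complete (reduce) item [A → α .] (dot at the end), and
  - a shift item [B → β . c γ] (dot before a terminal).

Augment with B' → B and build the canonical LR(0) collection (I0 = CLOSURE({[B' → . B]}), then GOTO on every symbol after a dot until no new states appear). It has 14 states:
  I0: { [B → . D], [B → . y d y], [B' → . B], [C → . + D y], [C → . y B -], [D → . C ,] }  — shift
  I1: { [C → + . D y], [C → . + D y], [C → . y B -], [D → . C ,] }  — shift
  I2: { [B' → B .] }  — accept
  I3: { [D → C . ,] }  — shift
  I4: { [B → D .] }  — reduce
  I5: { [B → . D], [B → . y d y], [B → y . d y], [C → . + D y], [C → . y B -], [C → y . B -], [D → . C ,] }  — shift
  I6: { [C → y B . -] }  — shift
  I7: { [B → y d . y] }  — shift
  I8: { [B → y d y .] }  — reduce
  I9: { [C → y B - .] }  — reduce
  I10: { [D → C , .] }  — reduce
  I11: { [C → + D . y] }  — shift
  I12: { [B → . D], [B → . y d y], [C → . + D y], [C → . y B -], [C → y . B -], [D → . C ,] }  — shift
  I13: { [C → + D y .] }  — reduce

No state contains both a complete item and a shift item.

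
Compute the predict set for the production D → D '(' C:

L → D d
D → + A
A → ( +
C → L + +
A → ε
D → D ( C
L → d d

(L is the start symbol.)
{ '+' }

PREDICT(D → D '(' C) = (FIRST(RHS) \ {ε}) ∪ (FOLLOW(D) if ε ∈ FIRST(RHS), i.e. RHS ⇒* ε)
FIRST(D) = { '+' }
FIRST(D '(' C) = { '+' }
ε ∉ FIRST(D '(' C), so FOLLOW(D) is not added.
PREDICT(D → D '(' C) = { '+' }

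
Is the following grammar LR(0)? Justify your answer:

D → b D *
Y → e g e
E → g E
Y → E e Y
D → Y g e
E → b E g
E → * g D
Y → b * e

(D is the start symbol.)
Augment with D' → D and build the canonical LR(0) collection (I0 = CLOSURE({[D' → . D]}), then GOTO on every symbol after a dot until no new states appear). It has 26 states:
  I0: { [D → . Y g e], [D → . b D *], [D' → . D], [E → . * g D], [E → . b E g], [E → . g E], [Y → . E e Y], [Y → . b * e], [Y → . e g e] }  — shift
  I1: { [E → * . g D] }  — shift
  I2: { [D' → D .] }  — accept
  I3: { [Y → E . e Y] }  — shift
  I4: { [D → Y . g e] }  — shift
  I5: { [D → . Y g e], [D → . b D *], [D → b . D *], [E → . * g D], [E → . b E g], [E → . g E], [E → b . E g], [Y → . E e Y], [Y → . b * e], [Y → . e g e], [Y → b . * e] }  — shift
  I6: { [Y → e . g e] }  — shift
  I7: { [E → . * g D], [E → . b E g], [E → . g E], [E → g . E] }  — shift
  I8: { [E → g E .] }  — reduce
  I9: { [E → . * g D], [E → . b E g], [E → . g E], [E → b . E g] }  — shift
  I10: { [E → b E . g] }  — shift
  I11: { [E → b E g .] }  — reduce
  I12: { [Y → e g . e] }  — shift
  I13: { [Y → e g e .] }  — reduce
  I14: { [E → * . g D], [Y → b * . e] }  — shift
  I15: { [D → b D . *] }  — shift
  I16: { [E → b E . g], [Y → E . e Y] }  — shift
  I17: { [E → . * g D], [E → . b E g], [E → . g E], [Y → . E e Y], [Y → . b * e], [Y → . e g e], [Y → E e . Y] }  — shift
  I18: { [Y → E e Y .] }  — reduce
  I19: { [E → . * g D], [E → . b E g], [E → . g E], [E → b . E g], [Y → b . * e] }  — shift
  I20: { [D → b D * .] }  — reduce
  I21: { [Y → b * e .] }  — reduce
  I22: { [D → . Y g e], [D → . b D *], [E → * g . D], [E → . * g D], [E → . b E g], [E → . g E], [Y → . E e Y], [Y → . b * e], [Y → . e g e] }  — shift
  I23: { [E → * g D .] }  — reduce
  I24: { [D → Y g . e] }  — shift
  I25: { [D → Y g e .] }  — reduce

Every state is either a pure shift/goto state or contains exactly one complete item and nothing to shift — no conflicts. The grammar is LR(0).

Answer: Yes, the grammar is LR(0)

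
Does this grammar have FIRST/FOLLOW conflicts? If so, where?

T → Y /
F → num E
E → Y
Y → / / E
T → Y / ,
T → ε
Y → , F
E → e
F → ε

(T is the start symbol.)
A FIRST/FOLLOW conflict occurs when a non-terminal N has a nullable alternative N → β (β ⇒* ε) and another alternative N → α with FIRST(α) ∩ FOLLOW(N) ≠ ∅: on such a lookahead the parser cannot decide between expanding α and letting N vanish via β.

Nullable non-terminals: F, T.
FIRST sets used below: FIRST(Y) = { ',', '/' }

F: nullable alternative(s) F → ε; FOLLOW(F) = { '/' }
  F → num E: FIRST \ {ε} = { 'num' } — disjoint from FOLLOW(F)
  F → ε: FIRST \ {ε} = { } — this is the only nullable alternative, skip

T: nullable alternative(s) T → ε; FOLLOW(T) = { $ }
  T → Y /: FIRST \ {ε} = { ',', '/' } — disjoint from FOLLOW(T)
  T → Y / ,: FIRST \ {ε} = { ',', '/' } — disjoint from FOLLOW(T)
  T → ε: FIRST \ {ε} = { } — this is the only nullable alternative, skip

E, Y have no nullable alternative, so no FIRST/FOLLOW check is needed there.

No FIRST/FOLLOW conflicts found.

Answer: No FIRST/FOLLOW conflicts.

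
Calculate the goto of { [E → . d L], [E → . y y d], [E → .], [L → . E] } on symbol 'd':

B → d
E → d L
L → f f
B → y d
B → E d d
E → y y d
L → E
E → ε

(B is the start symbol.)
{ [E → . d L], [E → . y y d], [E → .], [E → d . L], [L → . E], [L → . f f] }

GOTO(I, 'd') = CLOSURE({ [A → αX.β] : [A → α.Xβ] ∈ I, X = 'd' })

Items with dot before 'd', with the dot advanced:
  [E → . d L] → [E → d . L]
Closure of the advanced items:
  [E → d . L] has the dot before L: add [L → . f f], [L → . E]
  [L → . E] has the dot before E: add [E → . d L], [E → . y y d], [E → .]

GOTO = { [E → . d L], [E → . y y d], [E → .], [E → d . L], [L → . E], [L → . f f] }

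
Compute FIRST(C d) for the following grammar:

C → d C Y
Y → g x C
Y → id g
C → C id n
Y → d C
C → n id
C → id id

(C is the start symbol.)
{ 'd', 'id', 'n' }

FIRST sets of the non-terminals involved (from the grammar, by fixed-point iteration):
  FIRST(C) = { 'd', 'id', 'n' }

To compute FIRST(C d), process the symbols left to right:
Symbol C is a non-terminal. Add FIRST(C) \ {ε} = { 'd', 'id', 'n' }
C is not nullable (ε ∉ FIRST(C)), so stop here.
FIRST(C d) = { 'd', 'id', 'n' }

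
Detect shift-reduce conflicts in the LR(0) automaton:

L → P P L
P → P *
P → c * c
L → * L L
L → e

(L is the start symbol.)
Yes — I10: [P → P * .] vs [L → . * L L]

A shift-reduce conflict occurs when an LR(0) state has both:
  - a complete (reduce) item [A → α .] (dot at the end), and
  - a shift item [B → β . c γ] (dot before a terminal).

Augment with L' → L and build the canonical LR(0) collection (I0 = CLOSURE({[L' → . L]}), then GOTO on every symbol after a dot until no new states appear). It has 14 states:
  I0: { [L → . * L L], [L → . P P L], [L → . e], [L' → . L], [P → . P *], [P → . c * c] }  — shift
  I1: { [L → * . L L], [L → . * L L], [L → . P P L], [L → . e], [P → . P *], [P → . c * c] }  — shift
  I2: { [L' → L .] }  — accept
  I3: { [L → P . P L], [P → . P *], [P → . c * c], [P → P . *] }  — shift
  I4: { [P → c . * c] }  — shift
  I5: { [L → e .] }  — reduce
  I6: { [P → c * . c] }  — shift
  I7: { [P → c * c .] }  — reduce
  I8: { [P → P * .] }  — reduce
  I9: { [L → . * L L], [L → . P P L], [L → . e], [L → P P . L], [P → . P *], [P → . c * c], [P → P . *] }  — shift
  I10: { [L → * . L L], [L → . * L L], [L → . P P L], [L → . e], [P → . P *], [P → . c * c], [P → P * .] }  — shift, reduce
  I11: { [L → P P L .] }  — reduce
  I12: { [L → * L . L], [L → . * L L], [L → . P P L], [L → . e], [P → . P *], [P → . c * c] }  — shift
  I13: { [L → * L L .] }  — reduce

I10 contains reduce item [P → P * .] and shift items [L → . * L L], [L → . e], [P → . c * c] — shift-reduce conflict.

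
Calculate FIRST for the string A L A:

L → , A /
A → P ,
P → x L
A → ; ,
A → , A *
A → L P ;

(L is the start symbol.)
{ ',', ';', 'x' }

FIRST sets of the non-terminals involved (from the grammar, by fixed-point iteration):
  FIRST(A) = { ',', ';', 'x' }

To compute FIRST(A L A), process the symbols left to right:
Symbol A is a non-terminal. Add FIRST(A) \ {ε} = { ',', ';', 'x' }
A is not nullable (ε ∉ FIRST(A)), so stop here.
FIRST(A L A) = { ',', ';', 'x' }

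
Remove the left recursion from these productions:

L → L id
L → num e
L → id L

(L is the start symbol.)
L is directly left-recursive. The standard transformation for
  A → A α₁ | ... | A α_m | β₁ | ... | β_n
is
  A  → β₁ A' | ... | β_n A'
  A' → α₁ A' | ... | α_m A' | ε

L → num e becomes L → num e L'
L → id L becomes L → id L L'
L → L id becomes L' → id L'
Add L' → ε

Resulting grammar:
L → num e L'
L → id L L'
L' → id L'
L' → ε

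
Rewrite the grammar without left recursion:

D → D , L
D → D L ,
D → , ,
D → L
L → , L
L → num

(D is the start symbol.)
D is directly left-recursive. The standard transformation for
  A → A α₁ | ... | A α_m | β₁ | ... | β_n
is
  A  → β₁ A' | ... | β_n A'
  A' → α₁ A' | ... | α_m A' | ε

D → , , becomes D → , , D'
D → L becomes D → L D'
D → D , L becomes D' → , L D'
D → D L , becomes D' → L , D'
Add D' → ε

Productions for other non-terminals are unchanged:
  L → , L
  L → num

Resulting grammar:
D → , , D'
D → L D'
D' → , L D'
D' → L , D'
D' → ε
L → , L
L → num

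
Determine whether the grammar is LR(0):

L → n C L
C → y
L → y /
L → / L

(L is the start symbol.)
Yes, the grammar is LR(0)

A grammar is LR(0) if no state in the canonical LR(0) collection has:
  - both a shift item (dot before a terminal) and a complete item (shift-reduce conflict), or
  - two or more complete items (reduce-reduce conflict; the accept item [L' → L .] counts as a complete item here).

Augment with L' → L and build the canonical LR(0) collection (I0 = CLOSURE({[L' → . L]}), then GOTO on every symbol after a dot until no new states appear). It has 10 states:
  I0: { [L → . / L], [L → . n C L], [L → . y /], [L' → . L] }  — shift
  I1: { [L → . / L], [L → . n C L], [L → . y /], [L → / . L] }  — shift
  I2: { [L' → L .] }  — accept
  I3: { [C → . y], [L → n . C L] }  — shift
  I4: { [L → y . /] }  — shift
  I5: { [L → y / .] }  — reduce
  I6: { [L → . / L], [L → . n C L], [L → . y /], [L → n C . L] }  — shift
  I7: { [C → y .] }  — reduce
  I8: { [L → n C L .] }  — reduce
  I9: { [L → / L .] }  — reduce

Every state is either a pure shift/goto state or contains exactly one complete item and nothing to shift — no conflicts. The grammar is LR(0).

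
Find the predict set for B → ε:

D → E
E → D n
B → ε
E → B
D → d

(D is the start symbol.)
{ $, 'n' }

PREDICT(B → ε) = (FIRST(RHS) \ {ε}) ∪ (FOLLOW(B) if ε ∈ FIRST(RHS), i.e. RHS ⇒* ε)
The right-hand side is ε (FIRST(ε) = { ε }), so the predict set is FOLLOW(B) = { $, 'n' }
PREDICT(B → ε) = { $, 'n' }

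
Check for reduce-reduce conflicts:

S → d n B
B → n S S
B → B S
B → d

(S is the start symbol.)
No reduce-reduce conflicts

Augment with S' → S and build the canonical LR(0) collection (I0 = CLOSURE({[S' → . S]}), then GOTO on every symbol after a dot until no new states appear). It has 10 states:
  I0: { [S → . d n B], [S' → . S] }  — shift
  I1: { [S' → S .] }  — accept
  I2: { [S → d . n B] }  — shift
  I3: { [B → . B S], [B → . d], [B → . n S S], [S → d n . B] }  — shift
  I4: { [B → B . S], [S → . d n B], [S → d n B .] }  — shift, reduce
  I5: { [B → d .] }  — reduce
  I6: { [B → n . S S], [S → . d n B] }  — shift
  I7: { [B → n S . S], [S → . d n B] }  — shift
  I8: { [B → n S S .] }  — reduce
  I9: { [B → B S .] }  — reduce

No state contains more than one complete item.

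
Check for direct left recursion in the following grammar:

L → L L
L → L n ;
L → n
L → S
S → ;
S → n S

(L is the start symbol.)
L → L L: LEFT RECURSIVE (starts with L)
L → L n ;: LEFT RECURSIVE (starts with L)
L → n: starts with n
L → S: starts with S
S → ;: starts with ';'
S → n S: starts with n

The grammar has direct left recursion on: L.

Answer: Yes, L is left-recursive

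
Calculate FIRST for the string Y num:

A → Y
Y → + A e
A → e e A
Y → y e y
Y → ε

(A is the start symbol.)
FIRST sets of the non-terminals involved (from the grammar, by fixed-point iteration):
  FIRST(Y) = { '+', 'y', ε }

To compute FIRST(Y num), process the symbols left to right:
Symbol Y is a non-terminal. Add FIRST(Y) \ {ε} = { '+', 'y' }
Y is nullable (ε ∈ FIRST(Y)), continue to the next symbol.
Symbol num is a terminal. Add 'num' and stop.
FIRST(Y num) = { '+', 'num', 'y' }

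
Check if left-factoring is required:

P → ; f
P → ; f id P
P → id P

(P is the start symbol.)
Left-factoring is needed when two productions for the same non-terminal
share a common prefix on the right-hand side.

Productions for P:
  P → ; f
  P → ; f id P
  P → id P

Found common prefix '; f' in productions for P

Answer: Yes, P has productions with common prefix '; f'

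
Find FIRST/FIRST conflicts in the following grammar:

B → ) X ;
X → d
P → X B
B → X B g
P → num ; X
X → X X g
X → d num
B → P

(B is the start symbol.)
Yes. B → X B g / B → P on { 'd' }; X → d / X → X X g on { 'd' }; X → d / X → d num on { 'd' }; X → X X g / X → d num on { 'd' }

FIRST sets of the non-terminals at (or reachable through a nullable prefix from) the front of some alternative:
  FIRST(X) = { 'd' }
  FIRST(P) = { 'd', 'num' }

Productions for B:
  B → ) X ;: FIRST = { ')' }
  B → X B g: FIRST = { 'd' }
  B → P: FIRST = { 'd', 'num' }
Productions for X:
  X → d: FIRST = { 'd' }
  X → X X g: FIRST = { 'd' }
  X → d num: FIRST = { 'd' }
Productions for P:
  P → X B: FIRST = { 'd' }
  P → num ; X: FIRST = { 'num' }

Conflict for B: B → X B g and B → P
  Overlap: { 'd' }
Conflict for X: X → d and X → X X g
  Overlap: { 'd' }
Conflict for X: X → d and X → d num
  Overlap: { 'd' }
Conflict for X: X → X X g and X → d num
  Overlap: { 'd' }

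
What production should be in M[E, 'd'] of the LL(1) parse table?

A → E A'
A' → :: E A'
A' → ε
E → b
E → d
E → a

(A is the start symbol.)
To find M[E, 'd'], we find productions for E where 'd' is in the predict set (PREDICT(N → α) = (FIRST(α) \ {ε}) ∪ (FOLLOW(N) if α ⇒* ε)).

E → b: PREDICT = { 'b' }
E → d: PREDICT = { 'd' }
  'd' is in predict set, so this production goes in M[E, 'd']
E → a: PREDICT = { 'a' }

M[E, 'd'] = E → d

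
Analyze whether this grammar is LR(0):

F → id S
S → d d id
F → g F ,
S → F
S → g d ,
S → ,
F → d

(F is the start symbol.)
No. Shift-reduce conflict between [F → d .] and [S → d . d id]

A grammar is LR(0) if no state in the canonical LR(0) collection has:
  - both a shift item (dot before a terminal) and a complete item (shift-reduce conflict), or
  - two or more complete items (reduce-reduce conflict; the accept item [F' → F .] counts as a complete item here).

Augment with F' → F and build the canonical LR(0) collection (I0 = CLOSURE({[F' → . F]}), then GOTO on every symbol after a dot until no new states appear). It has 16 states:
  I0: { [F → . d], [F → . g F ,], [F → . id S], [F' → . F] }  — shift
  I1: { [F' → F .] }  — accept
  I2: { [F → d .] }  — reduce
  I3: { [F → . d], [F → . g F ,], [F → . id S], [F → g . F ,] }  — shift
  I4: { [F → . d], [F → . g F ,], [F → . id S], [F → id . S], [S → . ,], [S → . F], [S → . d d id], [S → . g d ,] }  — shift
  I5: { [S → , .] }  — reduce
  I6: { [S → F .] }  — reduce
  I7: { [F → id S .] }  — reduce
  I8: { [F → d .], [S → d . d id] }  — shift, reduce
  I9: { [F → . d], [F → . g F ,], [F → . id S], [F → g . F ,], [S → g . d ,] }  — shift
  I10: { [F → g F . ,] }  — shift
  I11: { [F → d .], [S → g d . ,] }  — shift, reduce
  I12: { [S → g d , .] }  — reduce
  I13: { [F → g F , .] }  — reduce
  I14: { [S → d d . id] }  — shift
  I15: { [S → d d id .] }  — reduce

Conflict in state I8:
  Shift-reduce conflict between [F → d .] and [S → d . d id]
So the grammar is NOT LR(0).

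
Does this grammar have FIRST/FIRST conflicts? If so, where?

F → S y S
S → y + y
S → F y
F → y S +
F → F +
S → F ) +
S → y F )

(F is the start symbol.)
Yes. F → S y S / F → y S '+' on { 'y' }; F → S y S / F → F '+' on { 'y' }; F → y S '+' / F → F '+' on { 'y' }; S → y '+' y / S → F y on { 'y' }; S → y '+' y / S → F ')' '+' on { 'y' }; S → y '+' y / S → y F ')' on { 'y' }; S → F y / S → F ')' '+' on { 'y' }; S → F y / S → y F ')' on { 'y' }; S → F ')' '+' / S → y F ')' on { 'y' }

FIRST sets of the non-terminals at (or reachable through a nullable prefix from) the front of some alternative:
  FIRST(S) = { 'y' }
  FIRST(F) = { 'y' }

Productions for F:
  F → S y S: FIRST = { 'y' }
  F → y S +: FIRST = { 'y' }
  F → F +: FIRST = { 'y' }
Productions for S:
  S → y + y: FIRST = { 'y' }
  S → F y: FIRST = { 'y' }
  S → F ) +: FIRST = { 'y' }
  S → y F ): FIRST = { 'y' }

Conflict for F: F → S y S and F → y S +
  Overlap: { 'y' }
Conflict for F: F → S y S and F → F +
  Overlap: { 'y' }
Conflict for F: F → y S + and F → F +
  Overlap: { 'y' }
Conflict for S: S → y + y and S → F y
  Overlap: { 'y' }
Conflict for S: S → y + y and S → F ) +
  Overlap: { 'y' }
Conflict for S: S → y + y and S → y F )
  Overlap: { 'y' }
Conflict for S: S → F y and S → F ) +
  Overlap: { 'y' }
Conflict for S: S → F y and S → y F )
  Overlap: { 'y' }
Conflict for S: S → F ) + and S → y F )
  Overlap: { 'y' }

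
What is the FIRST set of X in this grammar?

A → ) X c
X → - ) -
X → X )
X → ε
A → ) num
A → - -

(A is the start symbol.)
To compute FIRST(X), examine every production with X on the left-hand side, reading each right-hand side left to right until a non-nullable symbol is reached.

From X → - ) -:
  - '-' is a terminal: add '-' and stop
From X → X ):
  - X is the symbol being defined: contributes nothing new
    X is nullable, so continue to the next symbol
  - ')' is a terminal: add ')' and stop
From X → ε:
  - ε-production, so ε ∈ FIRST(X)

Collecting: FIRST(X) = { ')', '-', ε }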